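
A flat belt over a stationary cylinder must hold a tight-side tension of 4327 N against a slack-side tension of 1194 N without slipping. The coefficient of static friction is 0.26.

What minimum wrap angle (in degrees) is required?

β_min ≈ 284°

T₂/T₁ = e^{μβ} → β = ln(T₂/T₁)/μ.
β = ln(4327/1194)/0.26 = 1.288/0.26 = 4.952 rad.
In degrees: β = 4.952 × 180/π = 284°.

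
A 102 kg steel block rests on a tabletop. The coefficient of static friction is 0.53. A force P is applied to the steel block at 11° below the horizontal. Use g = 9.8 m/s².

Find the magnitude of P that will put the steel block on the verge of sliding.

P ≈ 602 N

N = m g + P sin α (the push presses the steel block into the tabletop).
At impending slip, P cos α = μ_s N = μ_s (m g + P sin α).
Solving: P (cos α − μ_s sin α) = μ_s m g → P = 0.53×1000/(cos 11° − 0.53 sin 11°) = 530/0.8805 = 602 N.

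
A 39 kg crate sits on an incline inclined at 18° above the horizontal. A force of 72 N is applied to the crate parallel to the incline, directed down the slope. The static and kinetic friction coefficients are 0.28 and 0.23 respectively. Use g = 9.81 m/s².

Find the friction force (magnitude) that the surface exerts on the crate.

The normal reaction is N = m g cos θ = 363.9 N.
Parallel to the incline, ΣF = 0 gives f = m g sin θ + P = 118.2 + 72 = 190.2 N (up-slope positive).
Maximum static friction available: μ_s N = 0.28 × 363.9 = 101.9 N.
|190.2| exceeds 101.9 N, so the crate slips down-slope; friction is kinetic, f = μ_k N = 0.23×363.9 = 83.7 N.

f ≈ 83.7 N (up the incline)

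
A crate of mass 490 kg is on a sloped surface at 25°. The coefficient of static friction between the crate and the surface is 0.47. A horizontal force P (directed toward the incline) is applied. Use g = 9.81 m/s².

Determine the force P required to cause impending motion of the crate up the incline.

P ≈ 5760 N

At impending motion up the slope, friction acts down-slope at its limit: f = μ_s N.
Perpendicular to the incline: N = m g cos θ + P sin θ.
Along the incline: P cos θ = m g sin θ + μ_s N = m g sin θ + μ_s (m g cos θ + P sin θ).
Solving, P (cos θ − μ_s sin θ) = m g (sin θ + μ_s cos θ), so P = 490×9.81×(sin 25° + 0.47 cos 25°)/(cos 25° − 0.47 sin 25°) = 4810×0.8486/0.7077 = 5760 N.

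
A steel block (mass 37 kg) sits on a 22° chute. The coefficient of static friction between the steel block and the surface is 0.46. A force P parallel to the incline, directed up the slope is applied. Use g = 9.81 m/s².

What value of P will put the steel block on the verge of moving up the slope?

P ≈ 291 N

At impending motion up the slope, friction acts down-slope at its limit: f = μ_s N.
P is parallel to the surface, so N = m g cos θ = 337 N.
Along the incline: P = m g sin θ + μ_s N = 136 + 0.46×337 = 291 N.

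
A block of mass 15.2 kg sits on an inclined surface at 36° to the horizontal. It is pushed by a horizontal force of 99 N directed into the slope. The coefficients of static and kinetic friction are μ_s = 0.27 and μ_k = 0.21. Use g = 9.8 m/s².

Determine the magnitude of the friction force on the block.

The horizontal push has a component P sin θ into the surface, so N = m g cos θ + P sin θ = 120.5 + 58.19 = 178.7 N.
Along the incline, the net driving force (taking up-slope positive) is P cos θ − m g sin θ = 80.09 − 87.56 = -7.464 N, so equilibrium requires friction f = 7.464 N (up-slope).
Maximum static friction: μ_s N = 0.27 × 178.7 = 48.25 N.
|f_req| = 7.464 ≤ 48.25 N → the block is in equilibrium; friction equals the required value.

f ≈ 7.46 N (up the incline)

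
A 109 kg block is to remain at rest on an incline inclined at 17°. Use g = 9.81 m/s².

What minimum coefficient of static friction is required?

μ_s,min ≈ 0.306

At the slip threshold m g sin θ = μ_s m g cos θ, so μ_s,min = tan θ.
μ_s,min = tan 17° = 0.306.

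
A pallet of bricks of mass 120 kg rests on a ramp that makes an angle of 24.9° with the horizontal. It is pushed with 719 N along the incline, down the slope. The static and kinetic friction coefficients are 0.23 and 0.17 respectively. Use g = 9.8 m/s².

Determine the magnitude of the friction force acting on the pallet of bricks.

f ≈ 181 N (up the incline)

Normal force: N = m g cos θ = 120 × 9.8 × cos 24.9° = 1067 N.
Parallel to the incline, ΣF = 0 gives f = m g sin θ + P = 495.1 + 719 = 1214 N (up-slope positive).
Maximum static friction available: μ_s N = 0.23 × 1067 = 245.3 N.
Since |1214| > 245.3 N, static friction cannot hold it; the pallet of bricks slides down the incline and kinetic friction applies: f = μ_k N = 0.17 × 1067 = 181 N.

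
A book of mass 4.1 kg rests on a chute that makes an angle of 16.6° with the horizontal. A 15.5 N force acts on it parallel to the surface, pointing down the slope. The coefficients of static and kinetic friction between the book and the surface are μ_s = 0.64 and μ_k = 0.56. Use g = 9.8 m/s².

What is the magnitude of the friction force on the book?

Normal force: N = m g cos θ = 4.1 × 9.8 × cos 16.6° = 38.51 N.
Parallel to the incline, ΣF = 0 gives f = m g sin θ + P = 11.48 + 15.5 = 26.98 N (up-slope positive).
The static-friction ceiling is μ_s N = 0.64 × 38.51 = 24.64 N.
|26.98| exceeds 24.64 N, so the book slips down-slope; friction is kinetic, f = μ_k N = 0.56×38.51 = 21.6 N.

f ≈ 21.6 N (up the incline)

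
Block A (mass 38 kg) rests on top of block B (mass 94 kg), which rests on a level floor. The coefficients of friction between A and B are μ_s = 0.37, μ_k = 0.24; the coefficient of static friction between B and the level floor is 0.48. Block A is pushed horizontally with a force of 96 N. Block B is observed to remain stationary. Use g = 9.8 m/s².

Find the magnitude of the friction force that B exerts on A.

Normal force at the A–B interface: N₁ = m_A g = 372.4 N.
So the A–B interface can sustain at most μ_s N₁ = 137.8 N of static friction.
Since P = 96 N ≤ 137.8 N, A does not slip on B; friction on A equals P = 96 N.
By Newton's third law B feels 96 N forward from A. With B stationary, the floor's static friction on B balances it: f₂ = 96 N (well within μ_s(m_A+m_B)g = 620.9 N).

f ≈ 96 N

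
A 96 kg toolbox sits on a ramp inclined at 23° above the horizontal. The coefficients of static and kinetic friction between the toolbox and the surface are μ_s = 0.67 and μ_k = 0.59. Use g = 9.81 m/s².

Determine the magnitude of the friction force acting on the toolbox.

f ≈ 368 N (up the incline)

The normal reaction is N = m g cos θ = 866.9 N.
For equilibrium along the incline, friction must balance the weight component: f = m g sin θ = 368 N up the slope.
The static-friction ceiling is μ_s N = 0.67 × 866.9 = 580.8 N.
Since |368| ≤ 580.8 N, the toolbox remains in static equilibrium and friction takes exactly the required value.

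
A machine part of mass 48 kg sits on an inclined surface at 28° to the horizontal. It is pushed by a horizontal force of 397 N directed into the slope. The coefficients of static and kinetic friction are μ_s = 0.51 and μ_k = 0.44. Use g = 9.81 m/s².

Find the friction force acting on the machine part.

Resolve perpendicular to the incline: N = m g cos θ + P sin θ = 48×9.81×cos 28° + 397×sin 28° = 602.1 N.
Along the incline, the net driving force (taking up-slope positive) is P cos θ − m g sin θ = 350.5 − 221.1 = 129.5 N, so equilibrium requires friction f = -129.5 N (down-slope).
Maximum static friction: μ_s N = 0.51 × 602.1 = 307.1 N.
|f_req| = 129.5 ≤ 307.1 N → the machine part is in equilibrium; friction equals the required value.

f ≈ 129 N (down the incline)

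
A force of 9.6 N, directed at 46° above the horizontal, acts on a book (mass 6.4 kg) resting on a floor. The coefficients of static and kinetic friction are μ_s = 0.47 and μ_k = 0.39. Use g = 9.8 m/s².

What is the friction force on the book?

N = m g − P sin α = 62.72 − 9.6×sin 46° = 55.81 N.
Horizontally, friction must balance P cos α = 6.669 N.
μ_s N = 0.47 × 55.81 = 26.23 N.
Since 6.669 N does not exceed the limit, the book stays at rest and f = 6.67 N.

f ≈ 6.67 N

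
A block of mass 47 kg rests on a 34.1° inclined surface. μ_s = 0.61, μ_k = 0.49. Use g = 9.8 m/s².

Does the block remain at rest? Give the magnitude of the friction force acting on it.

N = m g cos θ = 381 N.
Down-slope weight component: m g sin θ = 258 N.
μ_s N = 233 N.
258 > 233 N, so it slides; kinetic friction f = μ_k N = 0.49×381 = 187 N.

f ≈ 187 N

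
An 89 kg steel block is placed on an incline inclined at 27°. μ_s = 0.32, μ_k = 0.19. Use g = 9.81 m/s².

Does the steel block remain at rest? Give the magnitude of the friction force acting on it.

f ≈ 148 N

N = m g cos θ = 778 N.
Down-slope weight component: m g sin θ = 396 N.
μ_s N = 249 N.
396 > 249 N, so it slides; kinetic friction f = μ_k N = 0.19×778 = 148 N.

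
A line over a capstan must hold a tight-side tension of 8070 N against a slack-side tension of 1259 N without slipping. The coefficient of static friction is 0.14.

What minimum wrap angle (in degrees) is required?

β_min ≈ 760°

T₂/T₁ = e^{μβ} → β = ln(T₂/T₁)/μ.
β = ln(8070/1259)/0.14 = 1.858/0.14 = 13.27 rad.
In degrees: β = 13.27 × 180/π = 760°.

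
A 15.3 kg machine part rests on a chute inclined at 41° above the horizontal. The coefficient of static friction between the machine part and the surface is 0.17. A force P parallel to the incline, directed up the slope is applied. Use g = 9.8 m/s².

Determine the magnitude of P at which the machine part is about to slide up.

P ≈ 118 N

At impending motion up the slope, friction acts down-slope at its limit: f = μ_s N.
P is parallel to the surface, so N = m g cos θ = 113 N.
Along the incline: P = m g sin θ + μ_s N = 98.4 + 0.17×113 = 118 N.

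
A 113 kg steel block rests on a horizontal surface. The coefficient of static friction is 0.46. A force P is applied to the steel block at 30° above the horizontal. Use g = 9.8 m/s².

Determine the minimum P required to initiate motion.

N = m g − P sin α (the pull lifts the steel block).
At impending slip, P cos α = μ_s N = μ_s (m g − P sin α).
Solving: P (cos α + μ_s sin α) = μ_s m g → P = 0.46×1110/(cos 30° + 0.46 sin 30°) = 509/1.096 = 465 N.

P ≈ 465 N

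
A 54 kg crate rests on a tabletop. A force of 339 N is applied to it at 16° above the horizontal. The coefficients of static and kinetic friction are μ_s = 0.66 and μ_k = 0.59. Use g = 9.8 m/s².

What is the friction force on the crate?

f ≈ 257 N

N = m g − P sin α = 529.2 − 339×sin 16° = 435.8 N.
The horizontal driving force is P cos α = 325.9 N, so equilibrium needs friction f = 325.9 N.
The static-friction limit is μ_s N = 287.6 N.
The required friction exceeds μ_s N, so the crate moves and f = μ_k N = 257 N.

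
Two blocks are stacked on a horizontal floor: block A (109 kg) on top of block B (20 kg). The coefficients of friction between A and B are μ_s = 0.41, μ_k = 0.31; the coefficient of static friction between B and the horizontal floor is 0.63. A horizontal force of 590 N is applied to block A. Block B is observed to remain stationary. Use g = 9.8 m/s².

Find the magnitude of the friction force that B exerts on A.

f ≈ 331 N

Normal force at the A–B interface: N₁ = m_A g = 1068 N.
Maximum static friction on A from B: μ_s N₁ = 0.41×1068 = 438 N.
Since P = 590 N > 438 N, A slides on B; the A–B friction is kinetic: f₁ = μ_k N₁ = 0.31×1068 = 331 N.
B experiences an equal 331 N forward from A (third law). B is in equilibrium, so the floor supplies f₂ = 331 N of static friction (limit μ_s(m_A+m_B)g = 796.4 N, not exceeded).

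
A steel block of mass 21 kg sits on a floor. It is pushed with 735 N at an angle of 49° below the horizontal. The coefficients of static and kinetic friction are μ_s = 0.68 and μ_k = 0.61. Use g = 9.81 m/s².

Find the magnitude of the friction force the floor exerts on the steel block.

Vertical equilibrium gives N = m g + P sin α = 760.7 N.
For equilibrium, f = P cos α = 735×cos 49° = 482.2 N.
The static-friction limit is μ_s N = 517.3 N.
Since 482.2 N does not exceed the limit, the steel block stays at rest and f = 482 N.

f ≈ 482 N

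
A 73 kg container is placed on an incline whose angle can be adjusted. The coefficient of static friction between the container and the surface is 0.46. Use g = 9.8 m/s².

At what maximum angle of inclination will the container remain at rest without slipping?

At the slip threshold, m g sin θ = μ_s · m g cos θ, so tan θ = μ_s.
θ_max = arctan(0.46) = 24.7°.

θ_max ≈ 24.7°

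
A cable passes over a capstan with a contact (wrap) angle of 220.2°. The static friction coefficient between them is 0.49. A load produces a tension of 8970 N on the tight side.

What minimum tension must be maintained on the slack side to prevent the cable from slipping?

Capstan equation at impending slip: T_tight/T_slack = e^{μβ}.
β = 220.2° = 3.843 rad; e^{μβ} = e^{0.49×3.843} = 6.574.
T_slack = T_tight / e^{μβ} = 8970 / 6.574 = 1360 N.

T_min ≈ 1360 N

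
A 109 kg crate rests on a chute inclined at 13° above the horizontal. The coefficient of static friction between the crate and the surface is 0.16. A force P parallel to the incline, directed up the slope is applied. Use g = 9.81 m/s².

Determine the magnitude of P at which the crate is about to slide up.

At impending motion up the slope, friction acts down-slope at its limit: f = μ_s N.
P is parallel to the surface, so N = m g cos θ = 1040 N.
Along the incline: P = m g sin θ + μ_s N = 241 + 0.16×1040 = 407 N.

P ≈ 407 N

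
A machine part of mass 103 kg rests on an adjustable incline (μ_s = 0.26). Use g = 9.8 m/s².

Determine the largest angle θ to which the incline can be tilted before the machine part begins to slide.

θ_max ≈ 14.6°

At the slip threshold, m g sin θ = μ_s · m g cos θ, so tan θ = μ_s.
θ_max = arctan(0.26) = 14.6°.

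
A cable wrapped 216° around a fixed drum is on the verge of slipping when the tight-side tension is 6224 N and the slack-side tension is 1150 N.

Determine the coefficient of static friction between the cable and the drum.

μ ≈ 0.448

T₂/T₁ = e^{μβ} → μ = ln(T₂/T₁)/β.
β = 216° = 3.77 rad.
μ = ln(6224/1150)/3.77 = ln(5.412)/3.77 = 0.448.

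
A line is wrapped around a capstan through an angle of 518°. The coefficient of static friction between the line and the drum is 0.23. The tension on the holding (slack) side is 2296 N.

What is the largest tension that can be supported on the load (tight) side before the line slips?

At impending slip the capstan equation gives T₂/T₁ = e^{μβ} with β in radians.
β = 518° × π/180 = 9.041 rad.
e^{μβ} = e^{0.23×9.041} = 8.
T₂ = T₁ · e^{μβ} = 2296 × 8 = 18400 N.

T_max ≈ 18400 N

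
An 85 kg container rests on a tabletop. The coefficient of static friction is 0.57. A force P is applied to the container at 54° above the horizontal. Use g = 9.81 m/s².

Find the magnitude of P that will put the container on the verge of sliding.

P ≈ 453 N

N = m g − P sin α (the pull lifts the container).
At impending slip, P cos α = μ_s N = μ_s (m g − P sin α).
Solving: P (cos α + μ_s sin α) = μ_s m g → P = 0.57×834/(cos 54° + 0.57 sin 54°) = 475/1.049 = 453 N.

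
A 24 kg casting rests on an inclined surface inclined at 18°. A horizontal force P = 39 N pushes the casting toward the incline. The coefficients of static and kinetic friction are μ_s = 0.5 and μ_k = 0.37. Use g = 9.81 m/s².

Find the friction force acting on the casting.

The horizontal push has a component P sin θ into the surface, so N = m g cos θ + P sin θ = 223.9 + 12.05 = 236 N.
Parallel to the incline: P cos θ − m g sin θ = 37.09 − 72.75 = -35.66 N; the friction needed to balance this is 35.66 N acting up the slope.
The limit of static friction is μ_s N = 118 N.
Since 35.66 N is within the 118 N limit, the casting stays put and friction is exactly 35.7 N.

f ≈ 35.7 N (up the incline)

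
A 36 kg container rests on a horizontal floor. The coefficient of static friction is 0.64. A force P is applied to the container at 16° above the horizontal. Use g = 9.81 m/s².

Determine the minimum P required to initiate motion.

P ≈ 199 N

N = m g − P sin α (the pull lifts the container).
At impending slip, P cos α = μ_s N = μ_s (m g − P sin α).
Solving: P (cos α + μ_s sin α) = μ_s m g → P = 0.64×353/(cos 16° + 0.64 sin 16°) = 226/1.138 = 199 N.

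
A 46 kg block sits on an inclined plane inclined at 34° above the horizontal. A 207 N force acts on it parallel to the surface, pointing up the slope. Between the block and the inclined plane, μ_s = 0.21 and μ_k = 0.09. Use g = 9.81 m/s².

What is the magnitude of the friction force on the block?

f ≈ 45.3 N (up the incline)

Perpendicular to the surface, N = m g cos θ = 46·9.81·cos 34° = 374.1 N.
Parallel to the incline, ΣF = 0 gives f = m g sin θ − P = 252.3 − 207 = 45.34 N (up-slope positive).
Static friction can supply at most μ_s N = 78.56 N.
Since |45.34| ≤ 78.56 N, the block remains in static equilibrium and friction takes exactly the required value.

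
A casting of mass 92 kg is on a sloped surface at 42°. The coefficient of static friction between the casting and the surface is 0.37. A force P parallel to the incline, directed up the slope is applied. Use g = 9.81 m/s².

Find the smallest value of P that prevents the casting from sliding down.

The casting tends to slide down (tan θ > μ_s), so at the point of impending slip friction acts up-slope at its limit: f = μ_s N.
P is parallel to the surface, so N = m g cos θ = 671 N.
Along the incline: P + μ_s N = m g sin θ, so P = 604 − 0.37×671 = 356 N.

P_min ≈ 356 N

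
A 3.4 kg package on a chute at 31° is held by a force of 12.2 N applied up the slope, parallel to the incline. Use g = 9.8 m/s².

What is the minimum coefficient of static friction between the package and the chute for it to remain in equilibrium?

μ_s,min ≈ 0.174

N = m g cos θ = 28.56 N.
Friction must make up the shortfall along the incline: f = m g sin θ − P = 17.16 − 12.2 = 4.961 N.
At the threshold f = μ_s N, so μ_s,min = 4.961/28.56 = 0.174.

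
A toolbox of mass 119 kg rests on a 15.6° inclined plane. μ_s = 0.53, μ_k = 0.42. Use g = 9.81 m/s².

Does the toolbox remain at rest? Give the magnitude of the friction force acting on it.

N = m g cos θ = 1120 N.
Down-slope weight component: m g sin θ = 314 N.
μ_s N = 596 N.
314 ≤ 596 N, so it stays put; friction = 314 N.

f ≈ 314 N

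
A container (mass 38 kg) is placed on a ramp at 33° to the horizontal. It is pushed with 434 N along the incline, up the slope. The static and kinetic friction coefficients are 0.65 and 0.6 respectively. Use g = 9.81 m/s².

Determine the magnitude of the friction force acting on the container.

Perpendicular to the surface, N = m g cos θ = 38·9.81·cos 33° = 312.6 N.
Parallel to the incline, ΣF = 0 gives f = m g sin θ − P = 203 − 434 = -231 N (up-slope positive).
Static friction can supply at most μ_s N = 203.2 N.
Since |-231| > 203.2 N, static friction cannot hold it; the container slides up the incline and kinetic friction applies: f = μ_k N = 0.6 × 312.6 = 188 N.

f ≈ 188 N (down the incline)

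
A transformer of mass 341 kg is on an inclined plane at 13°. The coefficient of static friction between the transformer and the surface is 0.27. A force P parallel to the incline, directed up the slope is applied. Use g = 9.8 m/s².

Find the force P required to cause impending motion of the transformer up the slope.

P ≈ 1630 N

At impending motion up the slope, friction acts down-slope at its limit: f = μ_s N.
P is parallel to the surface, so N = m g cos θ = 3260 N.
Along the incline: P = m g sin θ + μ_s N = 752 + 0.27×3260 = 1630 N.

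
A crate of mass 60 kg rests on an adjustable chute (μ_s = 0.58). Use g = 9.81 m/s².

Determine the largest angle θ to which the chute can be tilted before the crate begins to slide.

At the slip threshold, m g sin θ = μ_s · m g cos θ, so tan θ = μ_s.
θ_max = arctan(0.58) = 30.1°.

θ_max ≈ 30.1°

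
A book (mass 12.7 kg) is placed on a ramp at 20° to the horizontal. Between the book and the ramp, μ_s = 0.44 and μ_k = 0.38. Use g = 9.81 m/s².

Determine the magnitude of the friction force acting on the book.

f ≈ 42.6 N (up the incline)

Normal force: N = m g cos θ = 12.7 × 9.81 × cos 20° = 117.1 N.
For equilibrium along the incline, friction must balance the weight component: f = m g sin θ = 42.61 N up the slope.
The static-friction ceiling is μ_s N = 0.44 × 117.1 = 51.51 N.
Since |42.61| ≤ 51.51 N, no slip — friction simply equals what equilibrium demands.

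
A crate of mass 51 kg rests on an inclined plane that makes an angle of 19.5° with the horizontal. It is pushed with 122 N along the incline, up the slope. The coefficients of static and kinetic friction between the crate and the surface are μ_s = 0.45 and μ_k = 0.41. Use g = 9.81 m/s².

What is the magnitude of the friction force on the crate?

f ≈ 45 N (up the incline)

Normal force: N = m g cos θ = 51 × 9.81 × cos 19.5° = 471.6 N.
For equilibrium along the incline the friction force must supply f = m g sin θ − P = 167 − 122 = 45.01 N (positive meaning up-slope).
The static-friction ceiling is μ_s N = 0.45 × 471.6 = 212.2 N.
Since |45.01| ≤ 212.2 N, no slip — friction simply equals what equilibrium demands.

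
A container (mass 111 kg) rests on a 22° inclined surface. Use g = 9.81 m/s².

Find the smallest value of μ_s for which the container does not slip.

μ_s,min ≈ 0.404

At the slip threshold m g sin θ = μ_s m g cos θ, so μ_s,min = tan θ.
μ_s,min = tan 22° = 0.404.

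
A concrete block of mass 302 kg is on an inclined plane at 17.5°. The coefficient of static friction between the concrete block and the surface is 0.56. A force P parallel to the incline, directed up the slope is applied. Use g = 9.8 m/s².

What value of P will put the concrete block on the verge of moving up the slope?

P ≈ 2470 N

At impending motion up the slope, friction acts down-slope at its limit: f = μ_s N.
P is parallel to the surface, so N = m g cos θ = 2820 N.
Along the incline: P = m g sin θ + μ_s N = 890 + 0.56×2820 = 2470 N.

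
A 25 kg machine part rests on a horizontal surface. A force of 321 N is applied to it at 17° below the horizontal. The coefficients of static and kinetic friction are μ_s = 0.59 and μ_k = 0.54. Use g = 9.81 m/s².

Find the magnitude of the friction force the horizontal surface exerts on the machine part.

f ≈ 183 N

N = m g + P sin α = 245.2 + 321×sin 17° = 339.1 N.
Horizontally, friction must balance P cos α = 307 N.
The static-friction limit is μ_s N = 200.1 N.
307 > 200.1 N → the machine part slides; f = μ_k N = 0.54×339.1 = 183 N.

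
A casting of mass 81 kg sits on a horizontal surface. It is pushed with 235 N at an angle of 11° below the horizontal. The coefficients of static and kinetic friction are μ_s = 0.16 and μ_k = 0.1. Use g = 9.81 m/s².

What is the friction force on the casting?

f ≈ 83.9 N

Vertical equilibrium gives N = m g + P sin α = 839.5 N.
Horizontally, friction must balance P cos α = 230.7 N.
The static-friction limit is μ_s N = 134.3 N.
The required friction exceeds μ_s N, so the casting moves and f = μ_k N = 83.9 N.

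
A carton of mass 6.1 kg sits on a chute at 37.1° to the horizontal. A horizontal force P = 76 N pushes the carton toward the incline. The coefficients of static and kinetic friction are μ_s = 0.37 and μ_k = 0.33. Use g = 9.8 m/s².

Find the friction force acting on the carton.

f ≈ 24.6 N (down the incline)

Resolve perpendicular to the incline: N = m g cos θ + P sin θ = 6.1×9.8×cos 37.1° + 76×sin 37.1° = 93.52 N.
Along the incline, the net driving force (taking up-slope positive) is P cos θ − m g sin θ = 60.62 − 36.06 = 24.56 N, so equilibrium requires friction f = -24.56 N (down-slope).
Maximum static friction: μ_s N = 0.37 × 93.52 = 34.6 N.
|f_req| = 24.56 ≤ 34.6 N → the carton is in equilibrium; friction equals the required value.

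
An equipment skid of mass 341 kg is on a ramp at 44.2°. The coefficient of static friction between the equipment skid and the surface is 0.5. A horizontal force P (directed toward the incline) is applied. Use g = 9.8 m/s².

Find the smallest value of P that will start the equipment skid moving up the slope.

At impending motion up the slope, friction acts down-slope at its limit: f = μ_s N.
Perpendicular to the incline: N = m g cos θ + P sin θ.
Along the incline: P cos θ = m g sin θ + μ_s N = m g sin θ + μ_s (m g cos θ + P sin θ).
Solving, P (cos θ − μ_s sin θ) = m g (sin θ + μ_s cos θ), so P = 341×9.8×(sin 44.2° + 0.5 cos 44.2°)/(cos 44.2° − 0.5 sin 44.2°) = 3340×1.056/0.3683 = 9580 N.

P ≈ 9580 N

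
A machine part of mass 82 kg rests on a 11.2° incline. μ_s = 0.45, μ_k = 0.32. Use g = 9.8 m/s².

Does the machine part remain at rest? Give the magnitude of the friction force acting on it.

f ≈ 156 N

N = m g cos θ = 788 N.
Down-slope weight component: m g sin θ = 156 N.
μ_s N = 355 N.
156 ≤ 355 N, so it stays put; friction = 156 N.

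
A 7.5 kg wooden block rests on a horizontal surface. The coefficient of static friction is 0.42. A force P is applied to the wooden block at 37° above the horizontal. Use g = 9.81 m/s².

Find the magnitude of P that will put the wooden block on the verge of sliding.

N = m g − P sin α (the pull lifts the wooden block).
At impending slip, P cos α = μ_s N = μ_s (m g − P sin α).
Solving: P (cos α + μ_s sin α) = μ_s m g → P = 0.42×73.6/(cos 37° + 0.42 sin 37°) = 30.9/1.051 = 29.4 N.

P ≈ 29.4 N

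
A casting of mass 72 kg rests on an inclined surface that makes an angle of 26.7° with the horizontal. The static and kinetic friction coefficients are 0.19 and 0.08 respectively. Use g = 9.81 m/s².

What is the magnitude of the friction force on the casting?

f ≈ 50.5 N (up the incline)

The normal reaction is N = m g cos θ = 631 N.
Along the slope the weight component is m g sin θ = 317.4 N; friction must supply exactly this, acting up-slope.
Maximum static friction available: μ_s N = 0.19 × 631 = 119.9 N.
Since |317.4| > 119.9 N, static friction cannot hold it; the casting slides down the incline and kinetic friction applies: f = μ_k N = 0.08 × 631 = 50.5 N.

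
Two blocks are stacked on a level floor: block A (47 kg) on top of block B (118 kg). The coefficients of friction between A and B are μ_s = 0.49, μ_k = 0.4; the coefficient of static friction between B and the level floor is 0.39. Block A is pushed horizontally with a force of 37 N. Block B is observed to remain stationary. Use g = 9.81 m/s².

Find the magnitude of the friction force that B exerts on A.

Normal force at the A–B interface: N₁ = m_A g = 461.1 N.
Maximum static friction on A from B: μ_s N₁ = 0.49×461.1 = 225.9 N.
P = 37 N is within that limit, so A and B move together (both at rest); the A–B friction is simply f₁ = P = 37 N.
By Newton's third law B feels 37 N forward from A. With B stationary, the floor's static friction on B balances it: f₂ = 37 N (well within μ_s(m_A+m_B)g = 631.3 N).

f ≈ 37 N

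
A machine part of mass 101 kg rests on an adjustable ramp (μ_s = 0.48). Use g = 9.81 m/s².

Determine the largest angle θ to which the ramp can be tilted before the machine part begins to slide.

θ_max ≈ 25.6°

At the slip threshold, m g sin θ = μ_s · m g cos θ, so tan θ = μ_s.
θ_max = arctan(0.48) = 25.6°.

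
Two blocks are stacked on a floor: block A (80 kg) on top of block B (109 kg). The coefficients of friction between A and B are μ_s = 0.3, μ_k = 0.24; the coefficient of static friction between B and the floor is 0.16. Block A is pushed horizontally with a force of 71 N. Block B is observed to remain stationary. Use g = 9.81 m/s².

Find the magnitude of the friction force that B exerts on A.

Normal force at the A–B interface: N₁ = m_A g = 784.8 N.
So the A–B interface can sustain at most μ_s N₁ = 235.4 N of static friction.
P = 71 N is within that limit, so A and B move together (both at rest); the A–B friction is simply f₁ = P = 71 N.
By Newton's third law B feels 71 N forward from A. With B stationary, the floor's static friction on B balances it: f₂ = 71 N (well within μ_s(m_A+m_B)g = 296.7 N).

f ≈ 71 N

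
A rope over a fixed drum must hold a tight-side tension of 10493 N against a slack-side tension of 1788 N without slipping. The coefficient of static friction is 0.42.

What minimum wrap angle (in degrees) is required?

T₂/T₁ = e^{μβ} → β = ln(T₂/T₁)/μ.
β = ln(10493/1788)/0.42 = 1.77/0.42 = 4.213 rad.
In degrees: β = 4.213 × 180/π = 241°.

β_min ≈ 241°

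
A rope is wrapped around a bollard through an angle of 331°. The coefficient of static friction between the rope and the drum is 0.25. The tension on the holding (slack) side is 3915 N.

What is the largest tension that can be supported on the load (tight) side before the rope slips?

At impending slip the capstan equation gives T₂/T₁ = e^{μβ} with β in radians.
β = 331° × π/180 = 5.777 rad.
e^{μβ} = e^{0.25×5.777} = 4.239.
T₂ = T₁ · e^{μβ} = 3915 × 4.239 = 16600 N.

T_max ≈ 16600 N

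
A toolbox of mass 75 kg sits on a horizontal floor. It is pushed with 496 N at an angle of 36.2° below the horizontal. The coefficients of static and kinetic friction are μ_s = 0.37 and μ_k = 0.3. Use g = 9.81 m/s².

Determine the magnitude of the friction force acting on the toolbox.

f ≈ 309 N

Vertical equilibrium gives N = m g + P sin α = 1029 N.
For equilibrium, f = P cos α = 496×cos 36.2° = 400.3 N.
The static-friction limit is μ_s N = 380.6 N.
400.3 > 380.6 N → the toolbox slides; f = μ_k N = 0.3×1029 = 309 N.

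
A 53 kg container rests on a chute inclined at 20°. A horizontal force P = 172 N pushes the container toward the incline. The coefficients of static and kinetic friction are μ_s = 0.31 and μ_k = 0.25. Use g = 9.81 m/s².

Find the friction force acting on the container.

f ≈ 16.2 N (up the incline)

Resolve perpendicular to the incline: N = m g cos θ + P sin θ = 53×9.81×cos 20° + 172×sin 20° = 547.4 N.
Along the incline, the net driving force (taking up-slope positive) is P cos θ − m g sin θ = 161.6 − 177.8 = -16.2 N, so equilibrium requires friction f = 16.2 N (up-slope).
Maximum static friction: μ_s N = 0.31 × 547.4 = 169.7 N.
|f_req| = 16.2 ≤ 169.7 N → the container is in equilibrium; friction equals the required value.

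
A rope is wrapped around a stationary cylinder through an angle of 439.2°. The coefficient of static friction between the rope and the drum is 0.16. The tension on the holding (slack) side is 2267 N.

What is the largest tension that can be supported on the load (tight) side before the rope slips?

At impending slip the capstan equation gives T₂/T₁ = e^{μβ} with β in radians.
β = 439.2° × π/180 = 7.665 rad.
e^{μβ} = e^{0.16×7.665} = 3.409.
T₂ = T₁ · e^{μβ} = 2267 × 3.409 = 7730 N.

T_max ≈ 7730 N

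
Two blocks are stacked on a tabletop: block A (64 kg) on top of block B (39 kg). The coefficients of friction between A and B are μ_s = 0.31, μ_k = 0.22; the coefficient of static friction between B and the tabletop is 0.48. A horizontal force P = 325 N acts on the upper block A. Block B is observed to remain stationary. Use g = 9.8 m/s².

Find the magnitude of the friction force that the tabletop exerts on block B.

f ≈ 138 N

Normal force at the A–B interface: N₁ = m_A g = 627.2 N.
So the A–B interface can sustain at most μ_s N₁ = 194.4 N of static friction.
Since P = 325 N > 194.4 N, A slides on B; the A–B friction is kinetic: f₁ = μ_k N₁ = 0.22×627.2 = 138 N.
B experiences an equal 138 N forward from A (third law). B is in equilibrium, so the floor supplies f₂ = 138 N of static friction (limit μ_s(m_A+m_B)g = 484.5 N, not exceeded).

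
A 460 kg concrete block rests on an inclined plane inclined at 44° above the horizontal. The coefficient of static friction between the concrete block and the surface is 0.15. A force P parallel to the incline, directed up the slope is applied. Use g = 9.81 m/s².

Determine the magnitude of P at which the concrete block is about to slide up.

At impending motion up the slope, friction acts down-slope at its limit: f = μ_s N.
P is parallel to the surface, so N = m g cos θ = 3250 N.
Along the incline: P = m g sin θ + μ_s N = 3130 + 0.15×3250 = 3620 N.

P ≈ 3620 N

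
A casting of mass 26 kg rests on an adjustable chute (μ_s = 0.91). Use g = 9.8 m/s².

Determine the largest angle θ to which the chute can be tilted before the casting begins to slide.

θ_max ≈ 42.3°

At the slip threshold, m g sin θ = μ_s · m g cos θ, so tan θ = μ_s.
θ_max = arctan(0.91) = 42.3°.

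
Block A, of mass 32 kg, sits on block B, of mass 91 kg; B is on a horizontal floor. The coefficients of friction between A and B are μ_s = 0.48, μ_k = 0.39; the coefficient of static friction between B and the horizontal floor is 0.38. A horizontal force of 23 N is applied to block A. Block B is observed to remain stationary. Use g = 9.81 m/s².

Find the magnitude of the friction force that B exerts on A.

f ≈ 23 N

Normal force at the A–B interface: N₁ = m_A g = 313.9 N.
So the A–B interface can sustain at most μ_s N₁ = 150.7 N of static friction.
Since P = 23 N ≤ 150.7 N, A does not slip on B; friction on A equals P = 23 N.
By Newton's third law B feels 23 N forward from A. With B stationary, the floor's static friction on B balances it: f₂ = 23 N (well within μ_s(m_A+m_B)g = 458.5 N).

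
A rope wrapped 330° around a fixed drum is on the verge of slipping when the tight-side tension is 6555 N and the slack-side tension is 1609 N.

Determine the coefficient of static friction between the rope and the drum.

μ ≈ 0.244

T₂/T₁ = e^{μβ} → μ = ln(T₂/T₁)/β.
β = 330° = 5.76 rad.
μ = ln(6555/1609)/5.76 = ln(4.074)/5.76 = 0.244.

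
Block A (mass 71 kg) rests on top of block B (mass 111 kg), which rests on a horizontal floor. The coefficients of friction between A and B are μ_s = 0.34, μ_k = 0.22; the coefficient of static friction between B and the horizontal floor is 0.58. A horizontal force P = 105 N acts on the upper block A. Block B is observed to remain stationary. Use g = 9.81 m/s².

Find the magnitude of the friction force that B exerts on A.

Normal force at the A–B interface: N₁ = m_A g = 696.5 N.
So the A–B interface can sustain at most μ_s N₁ = 236.8 N of static friction.
P = 105 N is within that limit, so A and B move together (both at rest); the A–B friction is simply f₁ = P = 105 N.
B experiences an equal 105 N forward from A (third law). B is in equilibrium, so the floor supplies f₂ = 105 N of static friction (limit μ_s(m_A+m_B)g = 1036 N, not exceeded).

f ≈ 105 N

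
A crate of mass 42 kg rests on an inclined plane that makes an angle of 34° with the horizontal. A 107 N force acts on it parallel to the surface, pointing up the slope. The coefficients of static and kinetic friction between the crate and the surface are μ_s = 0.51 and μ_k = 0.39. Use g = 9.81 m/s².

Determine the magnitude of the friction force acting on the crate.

The normal reaction is N = m g cos θ = 341.6 N.
Parallel to the incline, ΣF = 0 gives f = m g sin θ − P = 230.4 − 107 = 123.4 N (up-slope positive).
Static friction can supply at most μ_s N = 174.2 N.
Since |123.4| ≤ 174.2 N, the crate remains in static equilibrium and friction takes exactly the required value.

f ≈ 123 N (up the incline)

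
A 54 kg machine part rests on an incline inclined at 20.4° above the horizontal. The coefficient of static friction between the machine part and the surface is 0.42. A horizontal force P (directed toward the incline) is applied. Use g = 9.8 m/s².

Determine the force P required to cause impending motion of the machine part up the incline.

P ≈ 497 N

At impending motion up the slope, friction acts down-slope at its limit: f = μ_s N.
Perpendicular to the incline: N = m g cos θ + P sin θ.
Along the incline: P cos θ = m g sin θ + μ_s N = m g sin θ + μ_s (m g cos θ + P sin θ).
Solving, P (cos θ − μ_s sin θ) = m g (sin θ + μ_s cos θ), so P = 54×9.8×(sin 20.4° + 0.42 cos 20.4°)/(cos 20.4° − 0.42 sin 20.4°) = 529×0.7422/0.7909 = 497 N.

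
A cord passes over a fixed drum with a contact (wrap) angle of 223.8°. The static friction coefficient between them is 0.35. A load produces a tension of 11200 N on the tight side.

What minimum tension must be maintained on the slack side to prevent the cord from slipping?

T_min ≈ 2850 N

Capstan equation at impending slip: T_tight/T_slack = e^{μβ}.
β = 223.8° = 3.906 rad; e^{μβ} = e^{0.35×3.906} = 3.924.
T_slack = T_tight / e^{μβ} = 11200 / 3.924 = 2850 N.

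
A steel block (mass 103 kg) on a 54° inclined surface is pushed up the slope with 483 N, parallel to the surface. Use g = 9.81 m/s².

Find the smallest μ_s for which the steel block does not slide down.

N = m g cos θ = 593.9 N.
Friction must make up the shortfall along the incline: f = m g sin θ − P = 817.5 − 483 = 334.5 N.
At the threshold f = μ_s N, so μ_s,min = 334.5/593.9 = 0.563.

μ_s,min ≈ 0.563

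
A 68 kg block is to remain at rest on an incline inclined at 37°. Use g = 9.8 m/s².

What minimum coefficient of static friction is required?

μ_s,min ≈ 0.754

At the slip threshold m g sin θ = μ_s m g cos θ, so μ_s,min = tan θ.
μ_s,min = tan 37° = 0.754.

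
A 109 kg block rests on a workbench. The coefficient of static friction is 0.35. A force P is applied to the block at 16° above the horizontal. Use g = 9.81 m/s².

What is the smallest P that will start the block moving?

P ≈ 354 N

N = m g − P sin α (the pull lifts the block).
At impending slip, P cos α = μ_s N = μ_s (m g − P sin α).
Solving: P (cos α + μ_s sin α) = μ_s m g → P = 0.35×1070/(cos 16° + 0.35 sin 16°) = 374/1.058 = 354 N.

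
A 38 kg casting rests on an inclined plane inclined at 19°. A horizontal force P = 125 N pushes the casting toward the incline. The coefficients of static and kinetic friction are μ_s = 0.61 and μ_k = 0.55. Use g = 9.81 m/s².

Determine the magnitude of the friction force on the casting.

f ≈ 3.18 N (up the incline)

Normal direction: N = m g cos θ + P sin θ = 393.2 N.
Along the incline, the net driving force (taking up-slope positive) is P cos θ − m g sin θ = 118.2 − 121.4 = -3.175 N, so equilibrium requires friction f = 3.175 N (up-slope).
Maximum static friction: μ_s N = 0.61 × 393.2 = 239.8 N.
Since 3.175 N is within the 239.8 N limit, the casting stays put and friction is exactly 3.18 N.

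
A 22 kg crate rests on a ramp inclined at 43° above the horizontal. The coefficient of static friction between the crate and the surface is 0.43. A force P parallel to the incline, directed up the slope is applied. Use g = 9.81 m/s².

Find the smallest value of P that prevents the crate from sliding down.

P_min ≈ 79.3 N

The crate tends to slide down (tan θ > μ_s), so at the point of impending slip friction acts up-slope at its limit: f = μ_s N.
P is parallel to the surface, so N = m g cos θ = 158 N.
Along the incline: P + μ_s N = m g sin θ, so P = 147 − 0.43×158 = 79.3 N.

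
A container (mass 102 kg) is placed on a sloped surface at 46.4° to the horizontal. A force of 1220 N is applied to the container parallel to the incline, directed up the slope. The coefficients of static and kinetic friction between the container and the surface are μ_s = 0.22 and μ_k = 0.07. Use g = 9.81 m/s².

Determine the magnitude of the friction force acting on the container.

f ≈ 48.3 N (down the incline)

Perpendicular to the surface, N = m g cos θ = 102·9.81·cos 46.4° = 690 N.
The friction needed for equilibrium is m g sin θ − P = 724.6 − 1220 = -495.4 N, measured positive up-slope.
Static friction can supply at most μ_s N = 151.8 N.
Since |-495.4| > 151.8 N, static friction cannot hold it; the container slides up the incline and kinetic friction applies: f = μ_k N = 0.07 × 690 = 48.3 N.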